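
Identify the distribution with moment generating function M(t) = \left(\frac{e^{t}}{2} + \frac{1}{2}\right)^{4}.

The MGF M(t) = \left(\frac{e^{t}}{2} + \frac{1}{2}\right)^{4} is the standard form for the Binomial distribution.
Comparing with the known MGF formula identifies: Binomial(n=4, p=1/2)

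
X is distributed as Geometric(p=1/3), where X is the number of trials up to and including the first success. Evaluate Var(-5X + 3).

For X ~ Geometric(p=1/3), where X is the number of trials up to and including the first success:
Var(X) = 6
Var(-5X + 3) = (-5)² × Var(X) = 25 × 6 = 150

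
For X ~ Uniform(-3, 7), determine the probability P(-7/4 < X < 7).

P(-7/4 < X < 7) = ∫_{-7/4}^{7} f(x) dx
where f(x) = \frac{1}{10}
= \frac{7}{8}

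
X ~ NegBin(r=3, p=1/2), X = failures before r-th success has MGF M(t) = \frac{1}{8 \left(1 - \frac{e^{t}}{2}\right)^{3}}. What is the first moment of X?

To find E[X], compute M^(1)(0):
M^(1)(t) = \frac{3 e^{t}}{16 \left(1 - \frac{e^{t}}{2}\right)^{4}}
M^(1)(0) = 3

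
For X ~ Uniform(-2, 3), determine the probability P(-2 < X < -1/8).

P(-2 < X < -1/8) = ∫_{-2}^{-1/8} f(x) dx
where f(x) = \frac{1}{5}
= \frac{3}{8}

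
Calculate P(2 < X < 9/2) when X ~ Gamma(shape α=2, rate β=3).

P(2 < X < 9/2) = ∫_{2}^{9/2} f(x) dx
where f(x) = 9 x e^{- 3 x}
= - \frac{29}{2 e^{\frac{27}{2}}} + \frac{7}{e^{6}}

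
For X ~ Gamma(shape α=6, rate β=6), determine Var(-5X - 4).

For X ~ Gamma(shape α=6, rate β=6):
Var(X) = \frac{1}{6}
Var(-5X - 4) = (-5)² × Var(X) = 25 × \frac{1}{6} = \frac{25}{6}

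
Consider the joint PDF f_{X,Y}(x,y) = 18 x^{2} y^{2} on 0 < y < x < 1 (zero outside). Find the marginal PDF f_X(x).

f_X(x) = ∫_0^x 18 x^{2} y^{2} dy = 6 x^{5}
for 0 < x < 1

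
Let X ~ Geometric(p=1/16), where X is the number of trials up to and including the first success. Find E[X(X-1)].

E[X(X-1)] = E[X² - X] = E[X²] - E[X]
E[X] = 16
E[X²] = Var(X) + (E[X])² = 240 + (16)² = 496
E[X(X-1)] = 496 - 16 = 480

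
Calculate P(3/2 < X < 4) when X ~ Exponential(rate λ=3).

P(3/2 < X < 4) = ∫_{3/2}^{4} f(x) dx
where f(x) = 3 e^{- 3 x}
= - \frac{1}{e^{12}} + e^{- \frac{9}{2}}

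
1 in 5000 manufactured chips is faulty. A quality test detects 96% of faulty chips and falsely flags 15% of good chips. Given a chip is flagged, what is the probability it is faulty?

Let D = the rare event, + = positive/flagged.
P(D) = 1/5000
P(+|D) = 96/100 = 24/25
P(+|D') = 15/100 = 3/20
P(+) = P(+|D)P(D) + P(+|D')P(D')
     = \frac{24}{25} × \frac{1}{5000} + \frac{3}{20} × \frac{4999}{5000}
     = \frac{75081}{500000}
P(D|+) = P(+|D)P(D)/P(+) = \frac{32}{25027}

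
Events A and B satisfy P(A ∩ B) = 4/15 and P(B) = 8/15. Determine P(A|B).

P(A|B) = P(A ∩ B) / P(B)
= (4/15) / (8/15)
= 1/2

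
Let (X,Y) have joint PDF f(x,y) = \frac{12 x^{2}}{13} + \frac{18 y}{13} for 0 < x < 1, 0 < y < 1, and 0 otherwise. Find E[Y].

E[Y] = ∫_0^1 ∫_0^1 y × f(x,y) dx dy
= \frac{8}{13}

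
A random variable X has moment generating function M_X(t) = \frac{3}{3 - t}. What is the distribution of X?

The MGF M(t) = \frac{3}{3 - t} is the standard form for the Exponential distribution.
Comparing with the known MGF formula identifies: Exponential(rate λ=3)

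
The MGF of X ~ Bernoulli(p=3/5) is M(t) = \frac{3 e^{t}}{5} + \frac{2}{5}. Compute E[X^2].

To find E[X^2], compute M^(2)(0):
M^(1)(t) = \frac{3 e^{t}}{5}
M^(2)(t) = \frac{3 e^{t}}{5}
M^(2)(0) = \frac{3}{5}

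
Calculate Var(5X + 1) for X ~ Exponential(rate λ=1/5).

For X ~ Exponential(rate λ=1/5):
Var(X) = 25
Var(5X + 1) = (5)² × Var(X) = 25 × 25 = 625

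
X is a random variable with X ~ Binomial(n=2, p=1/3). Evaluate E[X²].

Using the identity E[X²] = Var(X) + (E[X])²:
E[X] = \frac{2}{3}
Var(X) = \frac{4}{9}
E[X²] = \frac{4}{9} + (\frac{2}{3})²
= \frac{8}{9}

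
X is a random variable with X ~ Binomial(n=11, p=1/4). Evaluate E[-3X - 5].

For X ~ Binomial(n=11, p=1/4):
E[X] = \frac{11}{4}
E[-3X - 5] = -3 × E[X] - 5 = - \frac{53}{4}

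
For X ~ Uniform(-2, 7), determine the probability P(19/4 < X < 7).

P(19/4 < X < 7) = ∫_{19/4}^{7} f(x) dx
where f(x) = \frac{1}{9}
= \frac{1}{4}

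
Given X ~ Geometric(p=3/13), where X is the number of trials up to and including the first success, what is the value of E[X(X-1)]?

E[X(X-1)] = E[X² - X] = E[X²] - E[X]
E[X] = \frac{13}{3}
E[X²] = Var(X) + (E[X])² = \frac{130}{9} + (\frac{13}{3})² = \frac{299}{9}
E[X(X-1)] = \frac{299}{9} - \frac{13}{3} = \frac{260}{9}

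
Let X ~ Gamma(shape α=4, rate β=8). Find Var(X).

For X ~ Gamma(shape α=4, rate β=8):
Var(X) = \frac{1}{16}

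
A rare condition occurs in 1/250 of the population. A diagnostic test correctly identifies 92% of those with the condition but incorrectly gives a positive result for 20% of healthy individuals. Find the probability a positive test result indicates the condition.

Let D = the rare event, + = positive/flagged.
P(D) = 1/250
P(+|D) = 92/100 = 23/25
P(+|D') = 20/100 = 1/5
P(+) = P(+|D)P(D) + P(+|D')P(D')
     = \frac{23}{25} × \frac{1}{250} + \frac{1}{5} × \frac{249}{250}
     = \frac{634}{3125}
P(D|+) = P(+|D)P(D)/P(+) = \frac{23}{1268}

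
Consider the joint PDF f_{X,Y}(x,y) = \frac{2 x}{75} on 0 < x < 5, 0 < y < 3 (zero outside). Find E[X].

f_X(x) = ∫_0^3 \frac{2 x}{75} dy = \frac{2 x}{25}
E[X] = ∫_0^5 x × (\frac{2 x}{25}) dx = \frac{10}{3}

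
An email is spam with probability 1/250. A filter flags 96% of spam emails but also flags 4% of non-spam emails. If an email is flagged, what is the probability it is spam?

Let D = the rare event, + = positive/flagged.
P(D) = 1/250
P(+|D) = 96/100 = 24/25
P(+|D') = 4/100 = 1/25
P(+) = P(+|D)P(D) + P(+|D')P(D')
     = \frac{24}{25} × \frac{1}{250} + \frac{1}{25} × \frac{249}{250}
     = \frac{273}{6250}
P(D|+) = P(+|D)P(D)/P(+) = \frac{8}{91}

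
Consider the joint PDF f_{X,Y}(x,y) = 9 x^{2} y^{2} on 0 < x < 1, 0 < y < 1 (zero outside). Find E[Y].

E[Y] = ∫_0^1 ∫_0^1 y × f(x,y) dx dy
= \frac{3}{4}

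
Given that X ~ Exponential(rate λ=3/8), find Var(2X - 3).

For X ~ Exponential(rate λ=3/8):
Var(X) = \frac{64}{9}
Var(2X - 3) = (2)² × Var(X) = 4 × \frac{64}{9} = \frac{256}{9}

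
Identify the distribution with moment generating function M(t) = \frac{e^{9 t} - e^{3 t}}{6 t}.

The MGF M(t) = \frac{e^{9 t} - e^{3 t}}{6 t} is the standard form for the Uniform distribution.
Comparing with the known MGF formula identifies: Uniform(3, 9)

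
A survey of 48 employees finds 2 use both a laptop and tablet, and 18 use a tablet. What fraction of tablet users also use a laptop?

P(A ∩ B) = 2/48 = 1/24
P(B) = 18/48 = 3/8
P(A|B) = P(A ∩ B) / P(B) = (1/24) / (3/8) = 1/9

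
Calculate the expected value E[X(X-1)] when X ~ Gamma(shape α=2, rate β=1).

E[X(X-1)] = E[X² - X] = E[X²] - E[X]
E[X] = 2
E[X²] = Var(X) + (E[X])² = 2 + (2)² = 6
E[X(X-1)] = 6 - 2 = 4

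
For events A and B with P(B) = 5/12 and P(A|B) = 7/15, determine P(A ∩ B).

By definition, P(A|B) = P(A ∩ B) / P(B)
So P(A ∩ B) = P(A|B) × P(B)
= 7/15 × 5/12
= 7/36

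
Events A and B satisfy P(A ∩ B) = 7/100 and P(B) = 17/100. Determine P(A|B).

P(A|B) = P(A ∩ B) / P(B)
= (7/100) / (17/100)
= 7/17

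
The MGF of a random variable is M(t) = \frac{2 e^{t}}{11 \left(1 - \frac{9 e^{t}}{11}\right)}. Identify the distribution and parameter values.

The MGF M(t) = \frac{2 e^{t}}{11 \left(1 - \frac{9 e^{t}}{11}\right)} is the standard form for the Geometric distribution.
Comparing with the known MGF formula identifies: Geometric(p=2/11), X = trial number of first success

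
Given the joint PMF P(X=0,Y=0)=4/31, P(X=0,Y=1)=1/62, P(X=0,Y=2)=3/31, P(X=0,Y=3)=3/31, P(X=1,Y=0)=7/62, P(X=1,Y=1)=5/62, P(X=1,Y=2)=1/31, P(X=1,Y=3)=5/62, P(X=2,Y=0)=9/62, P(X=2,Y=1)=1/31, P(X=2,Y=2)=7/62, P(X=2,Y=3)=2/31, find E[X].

First find marginal of X:
P(X=0) = 21/62
P(X=1) = 19/62
P(X=2) = 11/31
E[X] = 0 × 21/62 + 1 × 19/62 + 2 × 11/31 = 63/62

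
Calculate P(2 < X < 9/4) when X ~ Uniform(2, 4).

P(2 < X < 9/4) = ∫_{2}^{9/4} f(x) dx
where f(x) = \frac{1}{2}
= \frac{1}{8}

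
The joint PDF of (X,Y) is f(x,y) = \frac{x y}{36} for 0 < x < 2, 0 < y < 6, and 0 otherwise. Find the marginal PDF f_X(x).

f_X(x) = ∫_0^6 f(x,y) dy
= ∫_0^6 \frac{x y}{36} dy
= \frac{x}{2} for 0 < x < 2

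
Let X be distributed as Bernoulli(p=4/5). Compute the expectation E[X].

For X ~ Bernoulli(p=4/5), the expected value is:
E[X] = \frac{4}{5}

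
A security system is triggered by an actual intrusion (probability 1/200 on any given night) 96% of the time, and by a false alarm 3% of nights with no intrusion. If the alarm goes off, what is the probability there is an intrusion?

Let D = the rare event, + = positive/flagged.
P(D) = 1/200
P(+|D) = 96/100 = 24/25
P(+|D') = 3/100
P(+) = P(+|D)P(D) + P(+|D')P(D')
     = \frac{24}{25} × \frac{1}{200} + \frac{3}{100} × \frac{199}{200}
     = \frac{693}{20000}
P(D|+) = P(+|D)P(D)/P(+) = \frac{32}{231}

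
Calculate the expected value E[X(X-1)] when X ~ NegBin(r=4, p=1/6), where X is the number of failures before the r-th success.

E[X(X-1)] = E[X² - X] = E[X²] - E[X]
E[X] = 20
E[X²] = Var(X) + (E[X])² = 120 + (20)² = 520
E[X(X-1)] = 520 - 20 = 500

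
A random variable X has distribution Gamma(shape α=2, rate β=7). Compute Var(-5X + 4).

For X ~ Gamma(shape α=2, rate β=7):
Var(X) = \frac{2}{49}
Var(-5X + 4) = (-5)² × Var(X) = 25 × \frac{2}{49} = \frac{50}{49}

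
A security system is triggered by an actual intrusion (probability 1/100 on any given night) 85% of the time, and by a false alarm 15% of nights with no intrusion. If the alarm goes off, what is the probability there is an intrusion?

Let D = the rare event, + = positive/flagged.
P(D) = 1/100
P(+|D) = 85/100 = 17/20
P(+|D') = 15/100 = 3/20
P(+) = P(+|D)P(D) + P(+|D')P(D')
     = \frac{17}{20} × \frac{1}{100} + \frac{3}{20} × \frac{99}{100}
     = \frac{157}{1000}
P(D|+) = P(+|D)P(D)/P(+) = \frac{17}{314}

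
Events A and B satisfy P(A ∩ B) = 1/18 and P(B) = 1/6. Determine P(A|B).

P(A|B) = P(A ∩ B) / P(B)
= (1/18) / (1/6)
= 1/3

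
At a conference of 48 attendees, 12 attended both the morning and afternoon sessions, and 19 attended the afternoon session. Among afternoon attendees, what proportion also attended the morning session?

P(A ∩ B) = 12/48 = 1/4
P(B) = 19/48
P(A|B) = P(A ∩ B) / P(B) = (1/4) / (19/48) = 12/19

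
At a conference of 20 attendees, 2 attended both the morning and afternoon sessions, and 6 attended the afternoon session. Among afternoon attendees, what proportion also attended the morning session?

P(A ∩ B) = 2/20 = 1/10
P(B) = 6/20 = 3/10
P(A|B) = P(A ∩ B) / P(B) = (1/10) / (3/10) = 1/3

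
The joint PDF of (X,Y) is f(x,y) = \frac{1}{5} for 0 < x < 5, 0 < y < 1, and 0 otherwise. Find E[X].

f_X(x) = ∫_0^1 \frac{1}{5} dy = \frac{1}{5}
E[X] = ∫_0^5 x × (\frac{1}{5}) dx = \frac{5}{2}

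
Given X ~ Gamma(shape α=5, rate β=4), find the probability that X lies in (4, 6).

P(4 < X < 6) = ∫_{4}^{6} f(x) dx
where f(x) = \frac{128 x^{4} e^{- 4 x}}{3}
= \frac{-49323 + 10675 e^{8}}{3 e^{24}}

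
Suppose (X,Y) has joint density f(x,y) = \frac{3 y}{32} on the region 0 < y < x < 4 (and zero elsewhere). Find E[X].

f_X(x) = ∫_0^x \frac{3 y}{32} dy = \frac{3 x^{2}}{64}
E[X] = ∫_0^4 x × (\frac{3 x^{2}}{64}) dx = 3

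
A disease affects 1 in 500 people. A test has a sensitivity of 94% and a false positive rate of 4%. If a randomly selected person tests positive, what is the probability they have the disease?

Let D = the rare event, + = positive/flagged.
P(D) = 1/500
P(+|D) = 94/100 = 47/50
P(+|D') = 4/100 = 1/25
P(+) = P(+|D)P(D) + P(+|D')P(D')
     = \frac{47}{50} × \frac{1}{500} + \frac{1}{25} × \frac{499}{500}
     = \frac{209}{5000}
P(D|+) = P(+|D)P(D)/P(+) = \frac{47}{1045}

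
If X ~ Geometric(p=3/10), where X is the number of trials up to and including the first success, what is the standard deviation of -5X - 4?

For X ~ Geometric(p=3/10), where X is the number of trials up to and including the first success:
Var(X) = \frac{70}{9}
SD(X) = √(Var(X)) = √(\frac{70}{9}) = \frac{\sqrt{70}}{3}
SD(-5X - 4) = |-5| × SD(X) = 5 × \frac{\sqrt{70}}{3} = \frac{5 \sqrt{70}}{3}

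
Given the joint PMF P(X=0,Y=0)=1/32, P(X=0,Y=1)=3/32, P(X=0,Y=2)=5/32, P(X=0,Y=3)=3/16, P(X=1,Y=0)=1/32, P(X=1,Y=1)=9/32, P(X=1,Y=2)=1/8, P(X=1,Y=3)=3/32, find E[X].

First find marginal of X:
P(X=0) = 15/32
P(X=1) = 17/32
E[X] = 0 × 15/32 + 1 × 17/32 = 17/32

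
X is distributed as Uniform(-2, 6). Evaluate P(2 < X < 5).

P(2 < X < 5) = ∫_{2}^{5} f(x) dx
where f(x) = \frac{1}{8}
= \frac{3}{8}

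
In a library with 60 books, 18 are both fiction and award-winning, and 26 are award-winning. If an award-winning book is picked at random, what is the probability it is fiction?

P(A ∩ B) = 18/60 = 3/10
P(B) = 26/60 = 13/30
P(A|B) = P(A ∩ B) / P(B) = (3/10) / (13/30) = 9/13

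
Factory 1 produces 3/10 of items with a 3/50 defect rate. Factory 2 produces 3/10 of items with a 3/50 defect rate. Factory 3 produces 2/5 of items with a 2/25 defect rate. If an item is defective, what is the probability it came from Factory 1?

Using Bayes' theorem:
P(F1) = 3/10, P(D|F1) = 3/50
P(F2) = 3/10, P(D|F2) = 3/50
P(F3) = 2/5, P(D|F3) = 2/25
P(D) = P(D|F1)P(F1) + P(D|F2)P(F2) + P(D|F3)P(F3)
     = \frac{17}{250}
P(F1|D) = P(D|F1)P(F1) / P(D)
= \frac{9}{34}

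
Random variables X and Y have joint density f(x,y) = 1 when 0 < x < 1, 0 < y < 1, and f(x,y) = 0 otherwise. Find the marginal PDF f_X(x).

f_X(x) = ∫_0^1 f(x,y) dy
= ∫_0^1 1 dy
= 1 for 0 < x < 1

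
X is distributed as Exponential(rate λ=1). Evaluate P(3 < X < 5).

P(3 < X < 5) = ∫_{3}^{5} f(x) dx
where f(x) = e^{- x}
= - \frac{1 - e^{2}}{e^{5}}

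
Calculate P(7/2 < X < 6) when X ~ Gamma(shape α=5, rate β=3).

P(7/2 < X < 6) = ∫_{7/2}^{6} f(x) dx
where f(x) = \frac{81 x^{4} e^{- 3 x}}{8}
= - \frac{5527}{e^{18}} + \frac{98051}{128 e^{\frac{21}{2}}}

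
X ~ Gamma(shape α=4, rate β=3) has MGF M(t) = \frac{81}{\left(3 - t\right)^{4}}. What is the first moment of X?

To find E[X], compute M^(1)(0):
M^(1)(t) = \frac{324}{\left(3 - t\right)^{5}}
M^(1)(0) = \frac{4}{3}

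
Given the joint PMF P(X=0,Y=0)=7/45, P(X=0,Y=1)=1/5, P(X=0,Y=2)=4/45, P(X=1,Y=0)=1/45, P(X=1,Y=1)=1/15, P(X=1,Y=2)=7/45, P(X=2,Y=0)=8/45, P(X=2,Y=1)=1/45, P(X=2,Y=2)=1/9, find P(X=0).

P(X=0) = P(X=0,Y=0) + P(X=0,Y=1) + P(X=0,Y=2)
= 7/45 + 1/5 + 4/45
= 4/9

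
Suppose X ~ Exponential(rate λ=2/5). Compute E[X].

For X ~ Exponential(rate λ=2/5), the expected value is:
E[X] = \frac{5}{2}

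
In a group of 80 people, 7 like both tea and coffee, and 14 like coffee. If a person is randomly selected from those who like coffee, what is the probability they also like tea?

P(A ∩ B) = 7/80
P(B) = 14/80 = 7/40
P(A|B) = P(A ∩ B) / P(B) = (7/80) / (7/40) = 1/2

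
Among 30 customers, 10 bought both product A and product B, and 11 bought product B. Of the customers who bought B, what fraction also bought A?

P(A ∩ B) = 10/30 = 1/3
P(B) = 11/30
P(A|B) = P(A ∩ B) / P(B) = (1/3) / (11/30) = 10/11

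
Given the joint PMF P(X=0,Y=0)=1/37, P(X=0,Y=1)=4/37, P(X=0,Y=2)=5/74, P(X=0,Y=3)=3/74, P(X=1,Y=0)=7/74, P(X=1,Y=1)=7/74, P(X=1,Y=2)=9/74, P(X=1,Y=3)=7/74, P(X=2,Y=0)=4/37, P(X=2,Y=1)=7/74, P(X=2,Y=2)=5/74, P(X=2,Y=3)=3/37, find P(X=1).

P(X=1) = P(X=1,Y=0) + P(X=1,Y=1) + P(X=1,Y=2) + P(X=1,Y=3)
= 7/74 + 7/74 + 9/74 + 7/74
= 15/37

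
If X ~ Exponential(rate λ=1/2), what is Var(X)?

For X ~ Exponential(rate λ=1/2):
Var(X) = 4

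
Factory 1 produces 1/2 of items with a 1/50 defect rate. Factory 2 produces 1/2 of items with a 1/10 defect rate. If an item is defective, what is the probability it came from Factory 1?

Using Bayes' theorem:
P(F1) = 1/2, P(D|F1) = 1/50
P(F2) = 1/2, P(D|F2) = 1/10
P(D) = P(D|F1)P(F1) + P(D|F2)P(F2)
     = \frac{3}{50}
P(F1|D) = P(D|F1)P(F1) / P(D)
= \frac{1}{6}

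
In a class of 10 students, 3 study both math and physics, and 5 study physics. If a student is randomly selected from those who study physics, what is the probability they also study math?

P(A ∩ B) = 3/10
P(B) = 5/10 = 1/2
P(A|B) = P(A ∩ B) / P(B) = (3/10) / (1/2) = 3/5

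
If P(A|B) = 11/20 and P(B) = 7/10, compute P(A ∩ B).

By definition, P(A|B) = P(A ∩ B) / P(B)
So P(A ∩ B) = P(A|B) × P(B)
= 11/20 × 7/10
= 77/200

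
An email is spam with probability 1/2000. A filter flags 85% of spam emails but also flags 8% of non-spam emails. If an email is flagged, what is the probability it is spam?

Let D = the rare event, + = positive/flagged.
P(D) = 1/2000
P(+|D) = 85/100 = 17/20
P(+|D') = 8/100 = 2/25
P(+) = P(+|D)P(D) + P(+|D')P(D')
     = \frac{17}{20} × \frac{1}{2000} + \frac{2}{25} × \frac{1999}{2000}
     = \frac{16077}{200000}
P(D|+) = P(+|D)P(D)/P(+) = \frac{85}{16077}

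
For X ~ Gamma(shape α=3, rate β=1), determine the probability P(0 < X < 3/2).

P(0 < X < 3/2) = ∫_{0}^{3/2} f(x) dx
where f(x) = \frac{x^{2} e^{- x}}{2}
= 1 - \frac{29}{8 e^{\frac{3}{2}}}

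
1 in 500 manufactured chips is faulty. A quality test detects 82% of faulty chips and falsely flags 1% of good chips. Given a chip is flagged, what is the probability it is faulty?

Let D = the rare event, + = positive/flagged.
P(D) = 1/500
P(+|D) = 82/100 = 41/50
P(+|D') = 1/100
P(+) = P(+|D)P(D) + P(+|D')P(D')
     = \frac{41}{50} × \frac{1}{500} + \frac{1}{100} × \frac{499}{500}
     = \frac{581}{50000}
P(D|+) = P(+|D)P(D)/P(+) = \frac{82}{581}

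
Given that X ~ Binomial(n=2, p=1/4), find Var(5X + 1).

For X ~ Binomial(n=2, p=1/4):
Var(X) = \frac{3}{8}
Var(5X + 1) = (5)² × Var(X) = 25 × \frac{3}{8} = \frac{75}{8}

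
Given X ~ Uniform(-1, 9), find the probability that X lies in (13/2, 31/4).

P(13/2 < X < 31/4) = ∫_{13/2}^{31/4} f(x) dx
where f(x) = \frac{1}{10}
= \frac{1}{8}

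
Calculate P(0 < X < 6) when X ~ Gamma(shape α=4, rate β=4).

P(0 < X < 6) = ∫_{0}^{6} f(x) dx
where f(x) = \frac{128 x^{3} e^{- 4 x}}{3}
= 1 - \frac{2617}{e^{24}}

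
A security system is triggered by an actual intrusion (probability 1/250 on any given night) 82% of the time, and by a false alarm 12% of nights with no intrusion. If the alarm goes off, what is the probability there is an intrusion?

Let D = the rare event, + = positive/flagged.
P(D) = 1/250
P(+|D) = 82/100 = 41/50
P(+|D') = 12/100 = 3/25
P(+) = P(+|D)P(D) + P(+|D')P(D')
     = \frac{41}{50} × \frac{1}{250} + \frac{3}{25} × \frac{249}{250}
     = \frac{307}{2500}
P(D|+) = P(+|D)P(D)/P(+) = \frac{41}{1535}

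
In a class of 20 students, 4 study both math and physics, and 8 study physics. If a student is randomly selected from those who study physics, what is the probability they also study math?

P(A ∩ B) = 4/20 = 1/5
P(B) = 8/20 = 2/5
P(A|B) = P(A ∩ B) / P(B) = (1/5) / (2/5) = 1/2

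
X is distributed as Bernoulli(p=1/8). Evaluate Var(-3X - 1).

For X ~ Bernoulli(p=1/8):
Var(X) = \frac{7}{64}
Var(-3X - 1) = (-3)² × Var(X) = 9 × \frac{7}{64} = \frac{63}{64}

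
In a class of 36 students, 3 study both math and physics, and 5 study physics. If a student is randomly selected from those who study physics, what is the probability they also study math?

P(A ∩ B) = 3/36 = 1/12
P(B) = 5/36
P(A|B) = P(A ∩ B) / P(B) = (1/12) / (5/36) = 3/5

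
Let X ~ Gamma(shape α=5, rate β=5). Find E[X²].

Using the identity E[X²] = Var(X) + (E[X])²:
E[X] = 1
Var(X) = \frac{1}{5}
E[X²] = \frac{1}{5} + (1)²
= \frac{6}{5}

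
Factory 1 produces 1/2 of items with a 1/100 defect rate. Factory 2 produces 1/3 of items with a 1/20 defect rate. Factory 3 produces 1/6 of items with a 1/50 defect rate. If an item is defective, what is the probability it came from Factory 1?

Using Bayes' theorem:
P(F1) = 1/2, P(D|F1) = 1/100
P(F2) = 1/3, P(D|F2) = 1/20
P(F3) = 1/6, P(D|F3) = 1/50
P(D) = P(D|F1)P(F1) + P(D|F2)P(F2) + P(D|F3)P(F3)
     = \frac{1}{40}
P(F1|D) = P(D|F1)P(F1) / P(D)
= \frac{1}{5}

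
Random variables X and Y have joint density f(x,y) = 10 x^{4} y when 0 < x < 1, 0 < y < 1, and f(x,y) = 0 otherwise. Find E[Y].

E[Y] = ∫_0^1 ∫_0^1 y × f(x,y) dx dy
= \frac{2}{3}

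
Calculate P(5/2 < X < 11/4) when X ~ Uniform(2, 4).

P(5/2 < X < 11/4) = ∫_{5/2}^{11/4} f(x) dx
where f(x) = \frac{1}{2}
= \frac{1}{8}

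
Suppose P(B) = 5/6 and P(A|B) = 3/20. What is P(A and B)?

By definition, P(A|B) = P(A ∩ B) / P(B)
So P(A ∩ B) = P(A|B) × P(B)
= 3/20 × 5/6
= 1/8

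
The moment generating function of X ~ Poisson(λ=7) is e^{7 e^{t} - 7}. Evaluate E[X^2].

To find E[X^2], compute M^(2)(0):
M^(1)(t) = 7 e^{t} e^{7 e^{t} - 7}
M^(2)(t) = 49 e^{2 t} e^{7 e^{t} - 7} + 7 e^{t} e^{7 e^{t} - 7}
M^(2)(0) = 56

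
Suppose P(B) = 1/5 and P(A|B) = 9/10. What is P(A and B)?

By definition, P(A|B) = P(A ∩ B) / P(B)
So P(A ∩ B) = P(A|B) × P(B)
= 9/10 × 1/5
= 9/50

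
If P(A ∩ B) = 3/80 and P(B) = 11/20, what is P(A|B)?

P(A|B) = P(A ∩ B) / P(B)
= (3/80) / (11/20)
= 3/44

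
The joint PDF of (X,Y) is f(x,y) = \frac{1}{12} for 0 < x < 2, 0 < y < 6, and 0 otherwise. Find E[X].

f_X(x) = ∫_0^6 \frac{1}{12} dy = \frac{1}{2}
E[X] = ∫_0^2 x × (\frac{1}{2}) dx = 1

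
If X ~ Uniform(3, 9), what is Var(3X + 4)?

For X ~ Uniform(3, 9):
Var(X) = 3
Var(3X + 4) = (3)² × Var(X) = 9 × 3 = 27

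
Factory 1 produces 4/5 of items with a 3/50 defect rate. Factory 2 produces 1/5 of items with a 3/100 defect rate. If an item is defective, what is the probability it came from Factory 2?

Using Bayes' theorem:
P(F1) = 4/5, P(D|F1) = 3/50
P(F2) = 1/5, P(D|F2) = 3/100
P(D) = P(D|F1)P(F1) + P(D|F2)P(F2)
     = \frac{27}{500}
P(F2|D) = P(D|F2)P(F2) / P(D)
= \frac{1}{9}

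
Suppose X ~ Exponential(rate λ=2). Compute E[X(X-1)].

E[X(X-1)] = E[X² - X] = E[X²] - E[X]
E[X] = \frac{1}{2}
E[X²] = Var(X) + (E[X])² = \frac{1}{4} + (\frac{1}{2})² = \frac{1}{2}
E[X(X-1)] = \frac{1}{2} - \frac{1}{2} = 0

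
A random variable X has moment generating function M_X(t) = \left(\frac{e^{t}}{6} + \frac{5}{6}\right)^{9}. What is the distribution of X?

The MGF M(t) = \left(\frac{e^{t}}{6} + \frac{5}{6}\right)^{9} is the standard form for the Binomial distribution.
Comparing with the known MGF formula identifies: Binomial(n=9, p=1/6)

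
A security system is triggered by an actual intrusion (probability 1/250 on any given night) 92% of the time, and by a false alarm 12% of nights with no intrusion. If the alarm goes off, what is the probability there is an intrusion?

Let D = the rare event, + = positive/flagged.
P(D) = 1/250
P(+|D) = 92/100 = 23/25
P(+|D') = 12/100 = 3/25
P(+) = P(+|D)P(D) + P(+|D')P(D')
     = \frac{23}{25} × \frac{1}{250} + \frac{3}{25} × \frac{249}{250}
     = \frac{77}{625}
P(D|+) = P(+|D)P(D)/P(+) = \frac{23}{770}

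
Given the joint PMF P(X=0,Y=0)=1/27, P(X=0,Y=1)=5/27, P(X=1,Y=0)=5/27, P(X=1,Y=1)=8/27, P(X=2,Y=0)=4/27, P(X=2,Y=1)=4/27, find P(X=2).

P(X=2) = P(X=2,Y=0) + P(X=2,Y=1)
= 4/27 + 4/27
= 8/27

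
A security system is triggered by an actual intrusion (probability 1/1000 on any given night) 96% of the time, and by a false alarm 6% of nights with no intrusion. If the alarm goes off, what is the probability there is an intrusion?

Let D = the rare event, + = positive/flagged.
P(D) = 1/1000
P(+|D) = 96/100 = 24/25
P(+|D') = 6/100 = 3/50
P(+) = P(+|D)P(D) + P(+|D')P(D')
     = \frac{24}{25} × \frac{1}{1000} + \frac{3}{50} × \frac{999}{1000}
     = \frac{609}{10000}
P(D|+) = P(+|D)P(D)/P(+) = \frac{16}{1015}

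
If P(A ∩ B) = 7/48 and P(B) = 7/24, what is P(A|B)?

P(A|B) = P(A ∩ B) / P(B)
= (7/48) / (7/24)
= 1/2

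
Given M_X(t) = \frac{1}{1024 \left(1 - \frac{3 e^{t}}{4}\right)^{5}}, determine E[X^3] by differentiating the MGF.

To find E[X^3], compute M^(3)(0):
M^(1)(t) = \frac{15 e^{t}}{4096 \left(1 - \frac{3 e^{t}}{4}\right)^{6}}
M^(2)(t) = \frac{15 e^{t}}{4096 \left(1 - \frac{3 e^{t}}{4}\right)^{6}} + \frac{135 e^{2 t}}{8192 \left(1 - \frac{3 e^{t}}{4}\right)^{7}}
M^(3)(t) = \frac{15 e^{t}}{4096 \left(1 - \frac{3 e^{t}}{4}\right)^{6}} + \frac{405 e^{2 t}}{8192 \left(1 - \frac{3 e^{t}}{4}\right)^{7}} + \frac{2835 e^{3 t}}{32768 \left(1 - \frac{3 e^{t}}{4}\right)^{8}}
M^(3)(0) = 6495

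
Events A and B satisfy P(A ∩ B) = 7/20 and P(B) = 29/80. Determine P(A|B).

P(A|B) = P(A ∩ B) / P(B)
= (7/20) / (29/80)
= 28/29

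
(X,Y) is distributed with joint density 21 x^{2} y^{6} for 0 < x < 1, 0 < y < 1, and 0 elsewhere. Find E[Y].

E[Y] = ∫_0^1 ∫_0^1 y × f(x,y) dx dy
= \frac{7}{8}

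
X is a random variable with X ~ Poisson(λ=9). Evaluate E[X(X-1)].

E[X(X-1)] = E[X² - X] = E[X²] - E[X]
E[X] = 9
E[X²] = Var(X) + (E[X])² = 9 + (9)² = 90
E[X(X-1)] = 90 - 9 = 81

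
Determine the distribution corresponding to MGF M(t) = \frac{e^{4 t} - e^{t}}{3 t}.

The MGF M(t) = \frac{e^{4 t} - e^{t}}{3 t} is the standard form for the Uniform distribution.
Comparing with the known MGF formula identifies: Uniform(1, 4)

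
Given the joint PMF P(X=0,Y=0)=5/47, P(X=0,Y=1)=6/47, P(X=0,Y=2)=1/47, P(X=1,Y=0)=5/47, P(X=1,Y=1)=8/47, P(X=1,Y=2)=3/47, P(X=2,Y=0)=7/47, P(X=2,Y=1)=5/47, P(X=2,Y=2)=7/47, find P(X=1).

P(X=1) = P(X=1,Y=0) + P(X=1,Y=1) + P(X=1,Y=2)
= 5/47 + 8/47 + 3/47
= 16/47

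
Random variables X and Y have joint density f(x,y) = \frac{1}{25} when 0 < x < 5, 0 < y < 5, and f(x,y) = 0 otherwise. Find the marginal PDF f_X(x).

f_X(x) = ∫_0^5 f(x,y) dy
= ∫_0^5 \frac{1}{25} dy
= \frac{1}{5} for 0 < x < 5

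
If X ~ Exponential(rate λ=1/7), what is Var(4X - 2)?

For X ~ Exponential(rate λ=1/7):
Var(X) = 49
Var(4X - 2) = (4)² × Var(X) = 16 × 49 = 784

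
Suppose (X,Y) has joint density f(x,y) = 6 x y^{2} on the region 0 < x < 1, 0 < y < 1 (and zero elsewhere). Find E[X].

E[X] = ∫_0^1 ∫_0^1 x × f(x,y) dy dx
= ∫_0^1 ∫_0^1 x × (6 x y^{2}) dy dx
= \frac{2}{3}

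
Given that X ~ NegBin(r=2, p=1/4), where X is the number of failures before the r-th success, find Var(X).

For X ~ NegBin(r=2, p=1/4), where X is the number of failures before the r-th success:
Var(X) = 24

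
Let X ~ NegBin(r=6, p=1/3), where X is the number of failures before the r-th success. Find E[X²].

Using the identity E[X²] = Var(X) + (E[X])²:
E[X] = 12
Var(X) = 36
E[X²] = 36 + (12)²
= 180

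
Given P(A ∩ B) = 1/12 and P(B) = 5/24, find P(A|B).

P(A|B) = P(A ∩ B) / P(B)
= (1/12) / (5/24)
= 2/5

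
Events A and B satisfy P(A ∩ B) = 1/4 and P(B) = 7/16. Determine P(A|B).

P(A|B) = P(A ∩ B) / P(B)
= (1/4) / (7/16)
= 4/7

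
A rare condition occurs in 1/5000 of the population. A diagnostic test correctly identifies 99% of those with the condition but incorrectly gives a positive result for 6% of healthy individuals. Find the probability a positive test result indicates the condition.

Let D = the rare event, + = positive/flagged.
P(D) = 1/5000
P(+|D) = 99/100
P(+|D') = 6/100 = 3/50
P(+) = P(+|D)P(D) + P(+|D')P(D')
     = \frac{99}{100} × \frac{1}{5000} + \frac{3}{50} × \frac{4999}{5000}
     = \frac{30093}{500000}
P(D|+) = P(+|D)P(D)/P(+) = \frac{33}{10031}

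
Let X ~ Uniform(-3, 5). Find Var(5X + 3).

For X ~ Uniform(-3, 5):
Var(X) = \frac{16}{3}
Var(5X + 3) = (5)² × Var(X) = 25 × \frac{16}{3} = \frac{400}{3}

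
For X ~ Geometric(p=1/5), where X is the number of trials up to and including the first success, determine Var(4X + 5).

For X ~ Geometric(p=1/5), where X is the number of trials up to and including the first success:
Var(X) = 20
Var(4X + 5) = (4)² × Var(X) = 16 × 20 = 320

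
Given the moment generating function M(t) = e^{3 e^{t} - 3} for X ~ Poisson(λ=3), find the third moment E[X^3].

To find E[X^3], compute M^(3)(0):
M^(1)(t) = 3 e^{t} e^{3 e^{t} - 3}
M^(2)(t) = 9 e^{2 t} e^{3 e^{t} - 3} + 3 e^{t} e^{3 e^{t} - 3}
M^(3)(t) = 27 e^{3 t} e^{3 e^{t} - 3} + 27 e^{2 t} e^{3 e^{t} - 3} + 3 e^{t} e^{3 e^{t} - 3}
M^(3)(0) = 57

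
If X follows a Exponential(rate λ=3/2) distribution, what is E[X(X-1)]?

E[X(X-1)] = E[X² - X] = E[X²] - E[X]
E[X] = \frac{2}{3}
E[X²] = Var(X) + (E[X])² = \frac{4}{9} + (\frac{2}{3})² = \frac{8}{9}
E[X(X-1)] = \frac{8}{9} - \frac{2}{3} = \frac{2}{9}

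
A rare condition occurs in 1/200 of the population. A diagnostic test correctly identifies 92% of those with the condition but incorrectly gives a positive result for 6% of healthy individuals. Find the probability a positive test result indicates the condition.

Let D = the rare event, + = positive/flagged.
P(D) = 1/200
P(+|D) = 92/100 = 23/25
P(+|D') = 6/100 = 3/50
P(+) = P(+|D)P(D) + P(+|D')P(D')
     = \frac{23}{25} × \frac{1}{200} + \frac{3}{50} × \frac{199}{200}
     = \frac{643}{10000}
P(D|+) = P(+|D)P(D)/P(+) = \frac{46}{643}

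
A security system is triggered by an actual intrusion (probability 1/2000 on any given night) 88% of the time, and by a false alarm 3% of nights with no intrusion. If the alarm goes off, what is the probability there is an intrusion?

Let D = the rare event, + = positive/flagged.
P(D) = 1/2000
P(+|D) = 88/100 = 22/25
P(+|D') = 3/100
P(+) = P(+|D)P(D) + P(+|D')P(D')
     = \frac{22}{25} × \frac{1}{2000} + \frac{3}{100} × \frac{1999}{2000}
     = \frac{1217}{40000}
P(D|+) = P(+|D)P(D)/P(+) = \frac{88}{6085}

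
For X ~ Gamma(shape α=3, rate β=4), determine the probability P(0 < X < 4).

P(0 < X < 4) = ∫_{0}^{4} f(x) dx
where f(x) = 32 x^{2} e^{- 4 x}
= 1 - \frac{145}{e^{16}}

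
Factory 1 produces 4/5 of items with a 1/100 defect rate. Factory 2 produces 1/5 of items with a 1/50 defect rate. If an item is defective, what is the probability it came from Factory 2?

Using Bayes' theorem:
P(F1) = 4/5, P(D|F1) = 1/100
P(F2) = 1/5, P(D|F2) = 1/50
P(D) = P(D|F1)P(F1) + P(D|F2)P(F2)
     = \frac{3}{250}
P(F2|D) = P(D|F2)P(F2) / P(D)
= \frac{1}{3}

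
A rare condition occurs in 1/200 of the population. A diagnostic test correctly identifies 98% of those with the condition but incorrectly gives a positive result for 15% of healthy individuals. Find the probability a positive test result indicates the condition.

Let D = the rare event, + = positive/flagged.
P(D) = 1/200
P(+|D) = 98/100 = 49/50
P(+|D') = 15/100 = 3/20
P(+) = P(+|D)P(D) + P(+|D')P(D')
     = \frac{49}{50} × \frac{1}{200} + \frac{3}{20} × \frac{199}{200}
     = \frac{3083}{20000}
P(D|+) = P(+|D)P(D)/P(+) = \frac{98}{3083}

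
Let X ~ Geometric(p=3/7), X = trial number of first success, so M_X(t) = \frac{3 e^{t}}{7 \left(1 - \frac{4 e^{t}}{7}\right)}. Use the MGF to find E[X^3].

To find E[X^3], compute M^(3)(0):
M^(1)(t) = \frac{3 e^{t}}{7 \left(1 - \frac{4 e^{t}}{7}\right)} + \frac{12 e^{2 t}}{49 \left(1 - \frac{4 e^{t}}{7}\right)^{2}}
M^(2)(t) = \frac{3 e^{t}}{7 \left(1 - \frac{4 e^{t}}{7}\right)} + \frac{36 e^{2 t}}{49 \left(1 - \frac{4 e^{t}}{7}\right)^{2}} + \frac{96 e^{3 t}}{343 \left(1 - \frac{4 e^{t}}{7}\right)^{3}}
M^(3)(t) = \frac{3 e^{t}}{7 \left(1 - \frac{4 e^{t}}{7}\right)} + \frac{12 e^{2 t}}{7 \left(1 - \frac{4 e^{t}}{7}\right)^{2}} + \frac{576 e^{3 t}}{343 \left(1 - \frac{4 e^{t}}{7}\right)^{3}} + \frac{1152 e^{4 t}}{2401 \left(1 - \frac{4 e^{t}}{7}\right)^{4}}
M^(3)(0) = \frac{413}{9}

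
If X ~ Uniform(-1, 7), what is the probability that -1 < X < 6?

P(-1 < X < 6) = ∫_{-1}^{6} f(x) dx
where f(x) = \frac{1}{8}
= \frac{7}{8}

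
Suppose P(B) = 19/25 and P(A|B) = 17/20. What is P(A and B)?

By definition, P(A|B) = P(A ∩ B) / P(B)
So P(A ∩ B) = P(A|B) × P(B)
= 17/20 × 19/25
= 323/500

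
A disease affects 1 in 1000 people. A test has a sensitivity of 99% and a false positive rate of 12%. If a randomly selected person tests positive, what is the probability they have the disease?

Let D = the rare event, + = positive/flagged.
P(D) = 1/1000
P(+|D) = 99/100
P(+|D') = 12/100 = 3/25
P(+) = P(+|D)P(D) + P(+|D')P(D')
     = \frac{99}{100} × \frac{1}{1000} + \frac{3}{25} × \frac{999}{1000}
     = \frac{12087}{100000}
P(D|+) = P(+|D)P(D)/P(+) = \frac{11}{1343}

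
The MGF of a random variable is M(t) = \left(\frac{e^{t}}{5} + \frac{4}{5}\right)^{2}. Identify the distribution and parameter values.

The MGF M(t) = \left(\frac{e^{t}}{5} + \frac{4}{5}\right)^{2} is the standard form for the Binomial distribution.
Comparing with the known MGF formula identifies: Binomial(n=2, p=1/5)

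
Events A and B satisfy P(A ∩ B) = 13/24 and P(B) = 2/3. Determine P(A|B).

P(A|B) = P(A ∩ B) / P(B)
= (13/24) / (2/3)
= 13/16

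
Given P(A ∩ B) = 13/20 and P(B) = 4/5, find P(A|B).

P(A|B) = P(A ∩ B) / P(B)
= (13/20) / (4/5)
= 13/16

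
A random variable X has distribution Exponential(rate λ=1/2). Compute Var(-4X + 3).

For X ~ Exponential(rate λ=1/2):
Var(X) = 4
Var(-4X + 3) = (-4)² × Var(X) = 16 × 4 = 64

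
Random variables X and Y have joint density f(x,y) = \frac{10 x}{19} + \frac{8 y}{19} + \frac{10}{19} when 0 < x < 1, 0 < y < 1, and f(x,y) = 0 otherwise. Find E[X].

E[X] = ∫_0^1 ∫_0^1 x × f(x,y) dy dx
= ∫_0^1 ∫_0^1 x × (\frac{10 x}{19} + \frac{8 y}{19} + \frac{10}{19}) dy dx
= \frac{31}{57}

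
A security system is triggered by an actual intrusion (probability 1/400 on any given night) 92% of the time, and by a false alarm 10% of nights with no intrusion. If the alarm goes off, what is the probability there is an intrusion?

Let D = the rare event, + = positive/flagged.
P(D) = 1/400
P(+|D) = 92/100 = 23/25
P(+|D') = 10/100 = 1/10
P(+) = P(+|D)P(D) + P(+|D')P(D')
     = \frac{23}{25} × \frac{1}{400} + \frac{1}{10} × \frac{399}{400}
     = \frac{2041}{20000}
P(D|+) = P(+|D)P(D)/P(+) = \frac{46}{2041}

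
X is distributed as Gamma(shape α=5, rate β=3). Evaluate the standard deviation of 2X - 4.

For X ~ Gamma(shape α=5, rate β=3):
Var(X) = \frac{5}{9}
SD(X) = √(Var(X)) = √(\frac{5}{9}) = \frac{\sqrt{5}}{3}
SD(2X - 4) = |2| × SD(X) = 2 × \frac{\sqrt{5}}{3} = \frac{2 \sqrt{5}}{3}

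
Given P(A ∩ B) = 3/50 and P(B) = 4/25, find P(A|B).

P(A|B) = P(A ∩ B) / P(B)
= (3/50) / (4/25)
= 3/8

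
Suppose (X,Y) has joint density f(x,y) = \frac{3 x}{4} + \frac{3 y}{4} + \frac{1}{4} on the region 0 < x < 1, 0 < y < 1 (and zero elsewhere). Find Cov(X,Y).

E[XY] = ∫∫ xy × f(x,y) dx dy = \frac{5}{16}
E[X] = \frac{9}{16}
E[Y] = \frac{9}{16}
Cov(X,Y) = E[XY] - E[X]E[Y] = - \frac{1}{256}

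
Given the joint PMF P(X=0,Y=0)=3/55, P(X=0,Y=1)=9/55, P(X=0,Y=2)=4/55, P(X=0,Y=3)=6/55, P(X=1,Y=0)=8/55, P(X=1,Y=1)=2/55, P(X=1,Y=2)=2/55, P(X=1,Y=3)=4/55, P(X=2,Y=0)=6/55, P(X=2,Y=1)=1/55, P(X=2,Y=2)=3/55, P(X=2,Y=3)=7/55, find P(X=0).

P(X=0) = P(X=0,Y=0) + P(X=0,Y=1) + P(X=0,Y=2) + P(X=0,Y=3)
= 3/55 + 9/55 + 4/55 + 6/55
= 2/5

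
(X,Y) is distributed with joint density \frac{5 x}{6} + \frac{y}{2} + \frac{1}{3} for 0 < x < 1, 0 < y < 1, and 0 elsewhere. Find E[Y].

E[Y] = ∫_0^1 ∫_0^1 y × f(x,y) dx dy
= \frac{13}{24}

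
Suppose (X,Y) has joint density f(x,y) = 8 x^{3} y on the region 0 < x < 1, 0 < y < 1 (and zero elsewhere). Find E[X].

E[X] = ∫_0^1 ∫_0^1 x × f(x,y) dy dx
= ∫_0^1 ∫_0^1 x × (8 x^{3} y) dy dx
= \frac{4}{5}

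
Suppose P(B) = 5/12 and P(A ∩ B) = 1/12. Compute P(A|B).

P(A|B) = P(A ∩ B) / P(B)
= (1/12) / (5/12)
= 1/5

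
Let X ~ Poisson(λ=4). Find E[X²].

Using the identity E[X²] = Var(X) + (E[X])²:
E[X] = 4
Var(X) = 4
E[X²] = 4 + (4)²
= 20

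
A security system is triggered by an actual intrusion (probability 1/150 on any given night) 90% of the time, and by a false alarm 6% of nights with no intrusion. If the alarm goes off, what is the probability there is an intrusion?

Let D = the rare event, + = positive/flagged.
P(D) = 1/150
P(+|D) = 90/100 = 9/10
P(+|D') = 6/100 = 3/50
P(+) = P(+|D)P(D) + P(+|D')P(D')
     = \frac{9}{10} × \frac{1}{150} + \frac{3}{50} × \frac{149}{150}
     = \frac{41}{625}
P(D|+) = P(+|D)P(D)/P(+) = \frac{15}{164}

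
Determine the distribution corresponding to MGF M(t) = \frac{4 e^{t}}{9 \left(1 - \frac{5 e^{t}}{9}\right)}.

The MGF M(t) = \frac{4 e^{t}}{9 \left(1 - \frac{5 e^{t}}{9}\right)} is the standard form for the Geometric distribution.
Comparing with the known MGF formula identifies: Geometric(p=4/9), X = trial number of first success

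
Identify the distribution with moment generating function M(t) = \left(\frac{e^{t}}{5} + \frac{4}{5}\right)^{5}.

The MGF M(t) = \left(\frac{e^{t}}{5} + \frac{4}{5}\right)^{5} is the standard form for the Binomial distribution.
Comparing with the known MGF formula identifies: Binomial(n=5, p=1/5)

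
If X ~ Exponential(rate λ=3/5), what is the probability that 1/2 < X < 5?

P(1/2 < X < 5) = ∫_{1/2}^{5} f(x) dx
where f(x) = \frac{3 e^{- \frac{3 x}{5}}}{5}
= - \frac{1}{e^{3}} + e^{- \frac{3}{10}}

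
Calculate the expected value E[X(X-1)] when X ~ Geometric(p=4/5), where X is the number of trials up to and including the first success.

E[X(X-1)] = E[X² - X] = E[X²] - E[X]
E[X] = \frac{5}{4}
E[X²] = Var(X) + (E[X])² = \frac{5}{16} + (\frac{5}{4})² = \frac{15}{8}
E[X(X-1)] = \frac{15}{8} - \frac{5}{4} = \frac{5}{8}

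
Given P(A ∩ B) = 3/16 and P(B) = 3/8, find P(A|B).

P(A|B) = P(A ∩ B) / P(B)
= (3/16) / (3/8)
= 1/2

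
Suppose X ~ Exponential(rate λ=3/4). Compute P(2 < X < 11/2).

P(2 < X < 11/2) = ∫_{2}^{11/2} f(x) dx
where f(x) = \frac{3 e^{- \frac{3 x}{4}}}{4}
= - \frac{1}{e^{\frac{33}{8}}} + e^{- \frac{3}{2}}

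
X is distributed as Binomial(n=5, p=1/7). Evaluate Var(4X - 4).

For X ~ Binomial(n=5, p=1/7):
Var(X) = \frac{30}{49}
Var(4X - 4) = (4)² × Var(X) = 16 × \frac{30}{49} = \frac{480}{49}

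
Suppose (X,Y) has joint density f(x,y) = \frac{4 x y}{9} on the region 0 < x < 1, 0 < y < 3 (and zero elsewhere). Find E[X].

f_X(x) = ∫_0^3 \frac{4 x y}{9} dy = 2 x
E[X] = ∫_0^1 x × (2 x) dx = \frac{2}{3}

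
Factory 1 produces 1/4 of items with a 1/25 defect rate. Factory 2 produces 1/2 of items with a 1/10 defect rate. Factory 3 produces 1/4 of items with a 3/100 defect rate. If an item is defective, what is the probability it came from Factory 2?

Using Bayes' theorem:
P(F1) = 1/4, P(D|F1) = 1/25
P(F2) = 1/2, P(D|F2) = 1/10
P(F3) = 1/4, P(D|F3) = 3/100
P(D) = P(D|F1)P(F1) + P(D|F2)P(F2) + P(D|F3)P(F3)
     = \frac{27}{400}
P(F2|D) = P(D|F2)P(F2) / P(D)
= \frac{20}{27}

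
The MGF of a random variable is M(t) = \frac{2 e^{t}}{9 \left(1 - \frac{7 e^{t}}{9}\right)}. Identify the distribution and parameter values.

The MGF M(t) = \frac{2 e^{t}}{9 \left(1 - \frac{7 e^{t}}{9}\right)} is the standard form for the Geometric distribution.
Comparing with the known MGF formula identifies: Geometric(p=2/9), X = trial number of first success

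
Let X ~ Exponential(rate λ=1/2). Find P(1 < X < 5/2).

P(1 < X < 5/2) = ∫_{1}^{5/2} f(x) dx
where f(x) = \frac{e^{- \frac{x}{2}}}{2}
= - \frac{1}{e^{\frac{5}{4}}} + e^{- \frac{1}{2}}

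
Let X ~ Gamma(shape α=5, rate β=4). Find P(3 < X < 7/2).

P(3 < X < 7/2) = ∫_{3}^{7/2} f(x) dx
where f(x) = \frac{128 x^{4} e^{- 4 x}}{3}
= \frac{-2171 + 1237 e^{2}}{e^{14}}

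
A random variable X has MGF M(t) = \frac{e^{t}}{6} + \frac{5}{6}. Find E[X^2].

To find E[X^2], compute M^(2)(0):
M^(1)(t) = \frac{e^{t}}{6}
M^(2)(t) = \frac{e^{t}}{6}
M^(2)(0) = \frac{1}{6}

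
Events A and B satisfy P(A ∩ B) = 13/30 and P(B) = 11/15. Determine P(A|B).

P(A|B) = P(A ∩ B) / P(B)
= (13/30) / (11/15)
= 13/22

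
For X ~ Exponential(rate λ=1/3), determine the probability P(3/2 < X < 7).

P(3/2 < X < 7) = ∫_{3/2}^{7} f(x) dx
where f(x) = \frac{e^{- \frac{x}{3}}}{3}
= - \frac{1}{e^{\frac{7}{3}}} + e^{- \frac{1}{2}}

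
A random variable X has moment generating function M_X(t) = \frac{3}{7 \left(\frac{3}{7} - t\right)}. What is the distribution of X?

The MGF M(t) = \frac{3}{7 \left(\frac{3}{7} - t\right)} is the standard form for the Exponential distribution.
Comparing with the known MGF formula identifies: Exponential(rate λ=3/7)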